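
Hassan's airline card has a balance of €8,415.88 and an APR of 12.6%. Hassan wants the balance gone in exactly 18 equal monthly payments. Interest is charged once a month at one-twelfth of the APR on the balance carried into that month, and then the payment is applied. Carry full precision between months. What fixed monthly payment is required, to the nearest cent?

Monthly rate r = 12.6%/12 = 1.05% = 0.0105.
Level-payment amortization: P = B₀·r / (1 − (1+r)^(−n)) = 8415.88·0.0105 / (1 − 1.0105^(−18)).
Denominator 1 − (1+r)^(−18) = 0.171397425.
P = 88.3667 / 0.171397425 ≈ 515.57.

€515.57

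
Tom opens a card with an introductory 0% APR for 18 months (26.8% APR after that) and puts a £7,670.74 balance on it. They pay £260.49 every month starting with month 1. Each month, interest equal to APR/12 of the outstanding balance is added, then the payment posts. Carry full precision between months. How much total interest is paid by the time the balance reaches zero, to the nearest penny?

£500.83

Promo months 1–18 at r₀ = 0%/12 = 0; months 19+ at r₁ = 26.8%/12 = 0.0223333.
After month 18 (no interest yet): B = £7,670.74 − 18·£260.49 = £2,981.92.
Then at r₁ with £260.49/mo: n₂ = −ln(1 − r₁·B/P)/ln(1+r₁) ≈ 13.37 → 14 more payments.
Total paid = 31·£260.49 + £96.38 = £8,171.57; interest = £8,171.57 − £7,670.74 = £500.83.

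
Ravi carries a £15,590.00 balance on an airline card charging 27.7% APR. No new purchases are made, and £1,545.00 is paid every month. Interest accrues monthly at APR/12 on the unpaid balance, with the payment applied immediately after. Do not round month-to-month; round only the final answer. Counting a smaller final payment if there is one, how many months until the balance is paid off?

Monthly rate r = 27.7%/12 = 2.30833% = 0.0230833.
Recurrence: B ← B·(1+r) − £1,545.00.
Month 1: interest £359.87; balance after payment £14,404.87.
Month 2: interest £332.51; balance after payment £13,192.38.
Closed form: n = −ln(1 − rB₀/P)/ln(1+r) = −ln(0.76707)/ln(1.02308) ≈ 11.620, so the balance reaches zero during payment 12.

12 payments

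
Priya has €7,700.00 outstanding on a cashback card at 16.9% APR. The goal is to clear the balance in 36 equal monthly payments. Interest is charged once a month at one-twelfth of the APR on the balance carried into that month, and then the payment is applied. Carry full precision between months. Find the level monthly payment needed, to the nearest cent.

Monthly rate r = 16.9%/12 = 1.40833% = 0.0140833.
Level-payment amortization: P = B₀·r / (1 − (1+r)^(−n)) = 7700.00·0.0140833 / (1 − 1.01408^(−36)).
Denominator 1 − (1+r)^(−36) = 0.39556615.
P = 108.442 / 0.39556615 ≈ 274.14.

€274.14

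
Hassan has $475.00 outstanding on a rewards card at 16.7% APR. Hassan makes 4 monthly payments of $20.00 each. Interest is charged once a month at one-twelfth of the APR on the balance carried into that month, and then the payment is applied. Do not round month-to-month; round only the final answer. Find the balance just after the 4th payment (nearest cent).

Monthly rate r = 16.7%/12 = 1.39167% = 0.0139167.
Each month: B ← B·(1+r) − $20.00.
Month 1: interest $6.61; balance after payment $461.61.
Month 2: interest $6.42; balance after payment $448.03.
Month 3: interest $6.24; balance after payment $434.27.
Month 4: interest $6.04; balance after payment $420.31.

$420.31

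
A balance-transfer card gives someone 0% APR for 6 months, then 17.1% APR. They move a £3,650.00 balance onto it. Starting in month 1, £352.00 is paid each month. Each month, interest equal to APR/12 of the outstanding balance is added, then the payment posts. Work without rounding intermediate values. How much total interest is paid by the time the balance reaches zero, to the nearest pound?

£62

Promo months 1–6 at r₀ = 0%/12 = 0; months 7+ at r₁ = 17.1%/12 = 0.01425.
After month 6 (no interest yet): B = £3,650.00 − 6·£352.00 = £1,538.00.
Then at r₁ with £352.00/mo: n₂ = −ln(1 − r₁·B/P)/ln(1+r₁) ≈ 4.54 → 5 more payments.
Total paid = 10·£352.00 + £191.87 = £3,711.87; interest = £3,711.87 − £3,650.00 = £61.87.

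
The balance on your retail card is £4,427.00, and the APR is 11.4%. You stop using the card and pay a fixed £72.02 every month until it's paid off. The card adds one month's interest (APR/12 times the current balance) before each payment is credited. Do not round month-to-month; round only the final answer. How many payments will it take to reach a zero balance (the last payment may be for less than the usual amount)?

93 payments

Monthly rate r = 11.4%/12 = 0.95% = 0.0095.
Recurrence: B ← B·(1+r) − £72.02.
Month 1: interest £42.06; balance after payment £4,397.04.
Month 2: interest £41.77; balance after payment £4,366.79.
Closed form: n = −ln(1 − rB₀/P)/ln(1+r) = −ln(0.41604)/ln(1.0095) ≈ 92.750, so the balance reaches zero during payment 93.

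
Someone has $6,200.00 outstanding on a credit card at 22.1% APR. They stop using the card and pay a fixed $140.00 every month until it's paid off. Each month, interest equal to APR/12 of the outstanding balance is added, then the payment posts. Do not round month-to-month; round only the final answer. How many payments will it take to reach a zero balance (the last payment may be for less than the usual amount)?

Monthly rate r = 22.1%/12 = 1.84167% = 0.0184167.
Recurrence: B ← B·(1+r) − $140.00.
Month 1: interest $114.18; balance after payment $6,174.18.
Month 2: interest $113.71; balance after payment $6,147.89.
Closed form: n = −ln(1 − rB₀/P)/ln(1+r) = −ln(0.1844)/ln(1.01842) ≈ 92.641, so the balance reaches zero during payment 93.

93 payments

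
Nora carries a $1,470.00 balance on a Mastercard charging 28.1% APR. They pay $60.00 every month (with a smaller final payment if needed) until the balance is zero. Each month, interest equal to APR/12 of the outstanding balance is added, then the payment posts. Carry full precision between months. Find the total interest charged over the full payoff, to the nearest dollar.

Monthly rate r = 28.1%/12 = 2.34167% = 0.0234167.
Payoff takes n = ⌈−ln(1 − rB₀/P)/ln(1+r)⌉ = ⌈36.836⌉ = 37 payments; the last is $50.25.
Total paid = 36·$60.00 + $50.25 = $2,210.25.
Total interest = total paid − principal = $2,210.25 − $1,470.00 = $740.25.

$740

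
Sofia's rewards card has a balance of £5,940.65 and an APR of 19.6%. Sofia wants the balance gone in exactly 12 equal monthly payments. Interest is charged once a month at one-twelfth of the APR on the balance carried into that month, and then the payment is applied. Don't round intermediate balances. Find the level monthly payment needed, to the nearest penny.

£549.17

Monthly rate r = 19.6%/12 = 1.63333% = 0.0163333.
Level-payment amortization: P = B₀·r / (1 − (1+r)^(−n)) = 5940.65·0.0163333 / (1 − 1.01633^(−12)).
Denominator 1 − (1+r)^(−12) = 0.176685121.
P = 97.0306 / 0.176685121 ≈ 549.17.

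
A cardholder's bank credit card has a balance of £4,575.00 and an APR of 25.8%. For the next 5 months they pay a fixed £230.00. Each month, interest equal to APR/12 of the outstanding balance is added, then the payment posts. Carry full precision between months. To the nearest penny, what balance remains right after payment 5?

£3,887.90

Monthly rate r = 25.8%/12 = 2.15% = 0.0215.
Each month: B ← B·(1+r) − £230.00.
Month 1: interest £98.36; balance after payment £4,443.36.
Month 2: interest £95.53; balance after payment £4,308.89.
Month 3: interest £92.64; balance after payment £4,171.54.
Month 4: interest £89.69; balance after payment £4,031.22.
Month 5: interest £86.67; balance after payment £3,887.90.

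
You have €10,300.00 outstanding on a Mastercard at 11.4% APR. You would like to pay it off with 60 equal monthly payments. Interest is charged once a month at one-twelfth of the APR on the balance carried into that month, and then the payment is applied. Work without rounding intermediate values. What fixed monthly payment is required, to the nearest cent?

€226.01

Monthly rate r = 11.4%/12 = 0.95% = 0.0095.
Level-payment amortization: P = B₀·r / (1 − (1+r)^(−n)) = 10300.00·0.0095 / (1 − 1.0095^(−60)).
Denominator 1 − (1+r)^(−60) = 0.432950981.
P = 97.85 / 0.432950981 ≈ 226.01.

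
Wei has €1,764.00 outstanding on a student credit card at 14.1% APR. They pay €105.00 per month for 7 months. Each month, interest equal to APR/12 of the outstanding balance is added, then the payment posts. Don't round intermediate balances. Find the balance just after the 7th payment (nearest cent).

€1,152.88

Monthly rate r = 14.1%/12 = 1.175% = 0.01175.
Each month: B ← B·(1+r) − €105.00.
Month 1: interest €20.73; balance after payment €1,679.73.
Month 2: interest €19.74; balance after payment €1,594.46.
Month 3: interest €18.73; balance after payment €1,508.20.
Month 4: interest €17.72; balance after payment €1,420.92.
Month 5: interest €16.70; balance after payment €1,332.62.
Month 6: interest €15.66; balance after payment €1,243.27.
Month 7: interest €14.61; balance after payment €1,152.88.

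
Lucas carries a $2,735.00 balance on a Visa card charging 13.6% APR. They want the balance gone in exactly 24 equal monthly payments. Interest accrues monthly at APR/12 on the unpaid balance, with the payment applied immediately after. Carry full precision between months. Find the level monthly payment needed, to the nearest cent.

Monthly rate r = 13.6%/12 = 1.13333% = 0.0113333.
Level-payment amortization: P = B₀·r / (1 − (1+r)^(−n)) = 2735.00·0.0113333 / (1 − 1.01133^(−24)).
Denominator 1 − (1+r)^(−24) = 0.236979373.
P = 30.9967 / 0.236979373 ≈ 130.80.

$130.80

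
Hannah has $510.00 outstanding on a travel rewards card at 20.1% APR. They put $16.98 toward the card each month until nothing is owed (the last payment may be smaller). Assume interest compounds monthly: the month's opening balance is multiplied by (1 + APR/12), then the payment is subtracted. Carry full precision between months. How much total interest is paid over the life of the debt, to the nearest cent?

Monthly rate r = 20.1%/12 = 1.675% = 0.01675.
Payoff takes n = ⌈−ln(1 − rB₀/P)/ln(1+r)⌉ = ⌈42.101⌉ = 43 payments; the last is $1.73.
Total paid = 42·$16.98 + $1.73 = $714.89.
Total interest = total paid − principal = $714.89 − $510.00 = $204.89.

$204.89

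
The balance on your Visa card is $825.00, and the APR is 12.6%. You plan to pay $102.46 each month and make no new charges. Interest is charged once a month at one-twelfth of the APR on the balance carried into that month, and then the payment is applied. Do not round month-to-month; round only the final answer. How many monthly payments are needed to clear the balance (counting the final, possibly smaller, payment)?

Monthly rate r = 12.6%/12 = 1.05% = 0.0105.
Recurrence: B ← B·(1+r) − $102.46.
Month 1: interest $8.66; balance after payment $731.20.
Month 2: interest $7.68; balance after payment $636.42.
Closed form: n = −ln(1 − rB₀/P)/ln(1+r) = −ln(0.91545)/ln(1.0105) ≈ 8.457, so the balance reaches zero during payment 9.

9 months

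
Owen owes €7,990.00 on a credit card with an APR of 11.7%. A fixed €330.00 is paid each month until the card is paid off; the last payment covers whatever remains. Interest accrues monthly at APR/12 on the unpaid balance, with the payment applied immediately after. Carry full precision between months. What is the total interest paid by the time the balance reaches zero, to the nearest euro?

€1,169

Monthly rate r = 11.7%/12 = 0.975% = 0.00975.
Payoff takes n = ⌈−ln(1 − rB₀/P)/ln(1+r)⌉ = ⌈27.753⌉ = 28 payments; the last is €248.64.
Total paid = 27·€330.00 + €248.64 = €9,158.64.
Total interest = total paid − principal = €9,158.64 − €7,990.00 = €1,168.64.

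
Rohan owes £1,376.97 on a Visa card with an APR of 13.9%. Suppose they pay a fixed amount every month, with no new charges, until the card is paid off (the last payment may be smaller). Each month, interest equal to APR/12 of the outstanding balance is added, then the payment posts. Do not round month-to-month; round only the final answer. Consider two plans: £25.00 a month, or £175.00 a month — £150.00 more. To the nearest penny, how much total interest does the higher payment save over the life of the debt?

Monthly rate r = 13.9%/12 = 1.15833% = 0.0115833.
At £25.00/mo: n = ⌈−ln(1 − rB₀/P)/ln(1+r)⌉ = 89 payments (last £5.72); total interest = total paid − £1,376.97 = £828.75.
At £175.00/mo: 9 payments (last £52.37); total interest £75.40.
Interest saved = £828.75 − £75.40 = £753.35.

£753.35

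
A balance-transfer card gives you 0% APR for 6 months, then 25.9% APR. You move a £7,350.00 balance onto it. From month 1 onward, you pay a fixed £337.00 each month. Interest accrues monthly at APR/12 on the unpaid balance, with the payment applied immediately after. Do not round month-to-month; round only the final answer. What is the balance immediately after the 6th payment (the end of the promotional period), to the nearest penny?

Promo months 1–6 at r₀ = 0%/12 = 0; months 7+ at r₁ = 25.9%/12 = 0.0215833.
After month 6 (no interest yet): B = £7,350.00 − 6·£337.00 = £5,328.00.

£5,328.00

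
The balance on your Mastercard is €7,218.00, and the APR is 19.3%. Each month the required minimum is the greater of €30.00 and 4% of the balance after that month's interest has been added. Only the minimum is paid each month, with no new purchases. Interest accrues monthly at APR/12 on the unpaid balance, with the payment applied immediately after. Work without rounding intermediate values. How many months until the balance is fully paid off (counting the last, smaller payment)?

124 months

Monthly rate r = 19.3%/12 = 1.60833% = 0.0160833.
While 4% of the post-interest balance exceeds €30.00, each month B ← (B·(1+r))·(1 − 0.04), i.e. B shrinks by the factor (1+r)·0.96 = 0.97544.
This holds for months 1–92. Entering month 93 the balance is €732.60; 4% of the post-interest balance is now below €30.00, so the flat €30.00 minimum applies from here.
From month 93 a fixed €30.00 at rate r clears €732.60 in 32 more payments. Total: 92 + 32 = 124 months.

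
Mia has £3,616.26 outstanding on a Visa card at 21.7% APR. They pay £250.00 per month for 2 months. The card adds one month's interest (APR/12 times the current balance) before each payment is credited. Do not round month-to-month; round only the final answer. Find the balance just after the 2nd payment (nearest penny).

£3,243.71

Monthly rate r = 21.7%/12 = 1.80833% = 0.0180833.
Each month: B ← B·(1+r) − £250.00.
Month 1: interest £65.39; balance after payment £3,431.65.
Month 2: interest £62.06; balance after payment £3,243.71.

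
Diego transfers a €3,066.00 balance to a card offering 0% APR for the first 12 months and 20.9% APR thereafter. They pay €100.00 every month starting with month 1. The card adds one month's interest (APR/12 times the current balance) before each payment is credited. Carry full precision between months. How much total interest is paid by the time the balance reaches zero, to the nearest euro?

€410

Promo months 1–12 at r₀ = 0%/12 = 0; months 13+ at r₁ = 20.9%/12 = 0.0174167.
After month 12 (no interest yet): B = €3,066.00 − 12·€100.00 = €1,866.00.
Then at r₁ with €100.00/mo: n₂ = −ln(1 − r₁·B/P)/ln(1+r₁) ≈ 22.76 → 23 more payments.
Total paid = 34·€100.00 + €76.41 = €3,476.41; interest = €3,476.41 − €3,066.00 = €410.41.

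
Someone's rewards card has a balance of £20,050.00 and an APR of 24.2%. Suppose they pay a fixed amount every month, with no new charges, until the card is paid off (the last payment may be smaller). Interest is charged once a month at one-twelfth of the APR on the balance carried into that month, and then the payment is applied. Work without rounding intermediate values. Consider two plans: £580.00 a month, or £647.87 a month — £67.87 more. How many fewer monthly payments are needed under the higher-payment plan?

10 fewer payments

Monthly rate r = 24.2%/12 = 2.01667% = 0.0201667.
At £580.00/mo: n = ⌈−ln(1 − rB₀/P)/ln(1+r)⌉ = 60 payments (last £479.93); total interest = total paid − £20,050.00 = £14,649.93.
At £647.87/mo: 50 payments (last £4.00); total interest £11,699.63.
Payments saved = 60 − 50 = 10.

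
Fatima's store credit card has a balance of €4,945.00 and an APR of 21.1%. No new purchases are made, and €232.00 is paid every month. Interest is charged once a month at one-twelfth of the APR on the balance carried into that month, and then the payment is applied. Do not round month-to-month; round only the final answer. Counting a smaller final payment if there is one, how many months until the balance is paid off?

27 months

Monthly rate r = 21.1%/12 = 1.75833% = 0.0175833.
Recurrence: B ← B·(1+r) − €232.00.
Month 1: interest €86.95; balance after payment €4,799.95.
Month 2: interest €84.40; balance after payment €4,652.35.
Closed form: n = −ln(1 − rB₀/P)/ln(1+r) = −ln(0.62522)/ln(1.01758) ≈ 26.944, so the balance reaches zero during payment 27.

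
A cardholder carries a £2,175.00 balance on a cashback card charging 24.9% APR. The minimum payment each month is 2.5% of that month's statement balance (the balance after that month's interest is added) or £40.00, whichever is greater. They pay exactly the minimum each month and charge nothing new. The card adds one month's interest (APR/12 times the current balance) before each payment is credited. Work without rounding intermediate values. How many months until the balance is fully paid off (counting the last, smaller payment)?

Monthly rate r = 24.9%/12 = 2.075% = 0.02075.
While 2.5% of the post-interest balance exceeds £40.00, each month B ← (B·(1+r))·(1 − 0.025), i.e. B shrinks by the factor (1+r)·0.975 = 0.99523.
This holds for months 1–69. Entering month 70 the balance is £1,563.92; 2.5% of the post-interest balance is now below £40.00, so the flat £40.00 minimum applies from here.
From month 70 a fixed £40.00 at rate r clears £1,563.92 in 82 more payments. Total: 69 + 82 = 151 months.

151 months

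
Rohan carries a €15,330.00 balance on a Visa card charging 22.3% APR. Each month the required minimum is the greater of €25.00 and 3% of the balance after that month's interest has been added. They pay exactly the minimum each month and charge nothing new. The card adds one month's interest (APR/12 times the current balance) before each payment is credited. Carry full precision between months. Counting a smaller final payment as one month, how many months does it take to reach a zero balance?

295 months

Monthly rate r = 22.3%/12 = 1.85833% = 0.0185833.
While 3% of the post-interest balance exceeds €25.00, each month B ← (B·(1+r))·(1 − 0.03), i.e. B shrinks by the factor (1+r)·0.97 = 0.98803.
This holds for months 1–244. Entering month 245 the balance is €810.97; 3% of the post-interest balance is now below €25.00, so the flat €25.00 minimum applies from here.
From month 245 a fixed €25.00 at rate r clears €810.97 in 51 more payments. Total: 244 + 51 = 295 months.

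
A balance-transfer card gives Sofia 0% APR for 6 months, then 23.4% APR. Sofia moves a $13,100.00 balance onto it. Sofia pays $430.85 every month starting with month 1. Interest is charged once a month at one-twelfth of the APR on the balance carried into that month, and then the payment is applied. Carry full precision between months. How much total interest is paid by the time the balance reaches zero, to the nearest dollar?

$3,900

Promo months 1–6 at r₀ = 0%/12 = 0; months 7+ at r₁ = 23.4%/12 = 0.0195.
After month 6 (no interest yet): B = $13,100.00 − 6·$430.85 = $10,514.90.
Then at r₁ with $430.85/mo: n₂ = −ln(1 − r₁·B/P)/ln(1+r₁) ≈ 33.45 → 34 more payments.
Total paid = 39·$430.85 + $196.51 = $16,999.66; interest = $16,999.66 − $13,100.00 = $3,899.66.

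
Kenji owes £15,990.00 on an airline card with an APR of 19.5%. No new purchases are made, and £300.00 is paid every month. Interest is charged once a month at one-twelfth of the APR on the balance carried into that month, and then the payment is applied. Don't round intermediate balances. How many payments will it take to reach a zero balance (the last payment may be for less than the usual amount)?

Monthly rate r = 19.5%/12 = 1.625% = 0.01625.
Recurrence: B ← B·(1+r) − £300.00.
Month 1: interest £259.84; balance after payment £15,949.84.
Month 2: interest £259.18; balance after payment £15,909.02.
Closed form: n = −ln(1 − rB₀/P)/ln(1+r) = −ln(0.13387)/ln(1.01625) ≈ 124.747, so the balance reaches zero during payment 125.

125 payments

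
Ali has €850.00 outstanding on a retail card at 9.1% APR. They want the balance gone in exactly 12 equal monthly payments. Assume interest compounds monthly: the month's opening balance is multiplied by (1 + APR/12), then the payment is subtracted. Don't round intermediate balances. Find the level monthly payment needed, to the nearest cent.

€74.37

Monthly rate r = 9.1%/12 = 0.758333% = 0.00758333.
Level-payment amortization: P = B₀·r / (1 − (1+r)^(−n)) = 850.00·0.00758333 / (1 − 1.00758^(−12)).
Denominator 1 − (1+r)^(−12) = 0.0866687898.
P = 6.44583 / 0.0866687898 ≈ 74.37.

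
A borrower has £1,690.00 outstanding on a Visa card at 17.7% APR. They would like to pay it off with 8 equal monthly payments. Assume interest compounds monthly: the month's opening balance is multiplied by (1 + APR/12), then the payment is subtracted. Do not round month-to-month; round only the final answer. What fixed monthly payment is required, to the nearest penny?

£225.51

Monthly rate r = 17.7%/12 = 1.475% = 0.01475.
Level-payment amortization: P = B₀·r / (1 − (1+r)^(−n)) = 1690.00·0.01475 / (1 − 1.01475^(−8)).
Denominator 1 − (1+r)^(−8) = 0.110537751.
P = 24.9275 / 0.110537751 ≈ 225.51.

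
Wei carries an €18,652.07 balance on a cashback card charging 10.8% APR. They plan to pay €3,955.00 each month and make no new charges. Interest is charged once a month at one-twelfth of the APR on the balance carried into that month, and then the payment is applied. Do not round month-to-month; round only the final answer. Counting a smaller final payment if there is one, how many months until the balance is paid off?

Monthly rate r = 10.8%/12 = 0.9% = 0.009.
Recurrence: B ← B·(1+r) − €3,955.00.
Month 1: interest €167.87; balance after payment €14,864.94.
Month 2: interest €133.78; balance after payment €11,043.72.
Month 3: interest €99.39; balance after payment €7,188.12.
Month 4: interest €64.69; balance after payment €3,297.81.
Month 5: interest €29.68; balance after payment €0.00.

5 payments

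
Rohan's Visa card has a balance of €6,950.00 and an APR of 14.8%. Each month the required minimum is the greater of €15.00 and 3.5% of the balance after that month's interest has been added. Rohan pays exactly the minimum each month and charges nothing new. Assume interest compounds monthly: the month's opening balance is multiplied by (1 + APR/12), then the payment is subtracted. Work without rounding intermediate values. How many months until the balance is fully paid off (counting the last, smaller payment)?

Monthly rate r = 14.8%/12 = 1.23333% = 0.0123333.
While 3.5% of the post-interest balance exceeds €15.00, each month B ← (B·(1+r))·(1 − 0.035), i.e. B shrinks by the factor (1+r)·0.965 = 0.9769.
This holds for months 1–120. Entering month 121 the balance is €420.81; 3.5% of the post-interest balance is now below €15.00, so the flat €15.00 minimum applies from here.
From month 121 a fixed €15.00 at rate r clears €420.81 in 35 more payments. Total: 120 + 35 = 155 months.

155 months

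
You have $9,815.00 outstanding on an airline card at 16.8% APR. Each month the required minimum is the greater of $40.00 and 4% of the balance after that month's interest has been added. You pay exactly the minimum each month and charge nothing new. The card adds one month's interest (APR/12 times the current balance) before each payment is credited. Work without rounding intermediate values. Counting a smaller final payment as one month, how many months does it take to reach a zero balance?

116 months

Monthly rate r = 16.8%/12 = 1.4% = 0.014.
While 4% of the post-interest balance exceeds $40.00, each month B ← (B·(1+r))·(1 − 0.04), i.e. B shrinks by the factor (1+r)·0.96 = 0.97344.
This holds for months 1–86. Entering month 87 the balance is $969.35; 4% of the post-interest balance is now below $40.00, so the flat $40.00 minimum applies from here.
From month 87 a fixed $40.00 at rate r clears $969.35 in 30 more payments. Total: 86 + 30 = 116 months.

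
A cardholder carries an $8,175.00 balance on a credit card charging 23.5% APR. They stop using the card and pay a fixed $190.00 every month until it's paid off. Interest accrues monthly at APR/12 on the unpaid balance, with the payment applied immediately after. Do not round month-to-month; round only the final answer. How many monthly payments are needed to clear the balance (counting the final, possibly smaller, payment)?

96 months

Monthly rate r = 23.5%/12 = 1.95833% = 0.0195833.
Recurrence: B ← B·(1+r) − $190.00.
Month 1: interest $160.09; balance after payment $8,145.09.
Month 2: interest $159.51; balance after payment $8,114.60.
Closed form: n = −ln(1 − rB₀/P)/ln(1+r) = −ln(0.1574)/ln(1.01958) ≈ 95.336, so the balance reaches zero during payment 96.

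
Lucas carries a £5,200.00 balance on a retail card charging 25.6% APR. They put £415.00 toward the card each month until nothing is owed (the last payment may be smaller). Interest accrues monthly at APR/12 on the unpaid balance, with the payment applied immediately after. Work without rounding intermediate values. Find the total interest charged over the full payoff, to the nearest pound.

£916

Monthly rate r = 25.6%/12 = 2.13333% = 0.0213333.
Payoff takes n = ⌈−ln(1 − rB₀/P)/ln(1+r)⌉ = ⌈14.735⌉ = 15 payments; the last is £305.70.
Total paid = 14·£415.00 + £305.70 = £6,115.70.
Total interest = total paid − principal = £6,115.70 − £5,200.00 = £915.70.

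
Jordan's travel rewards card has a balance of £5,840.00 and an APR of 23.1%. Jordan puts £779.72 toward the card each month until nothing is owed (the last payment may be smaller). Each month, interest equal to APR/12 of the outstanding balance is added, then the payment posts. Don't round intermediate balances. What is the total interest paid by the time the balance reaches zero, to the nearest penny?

Monthly rate r = 23.1%/12 = 1.925% = 0.01925.
Payoff takes n = ⌈−ln(1 − rB₀/P)/ln(1+r)⌉ = ⌈8.166⌉ = 9 payments; the last is £130.20.
Total paid = 8·£779.72 + £130.20 = £6,367.96.
Total interest = total paid − principal = £6,367.96 − £5,840.00 = £527.96.

£527.96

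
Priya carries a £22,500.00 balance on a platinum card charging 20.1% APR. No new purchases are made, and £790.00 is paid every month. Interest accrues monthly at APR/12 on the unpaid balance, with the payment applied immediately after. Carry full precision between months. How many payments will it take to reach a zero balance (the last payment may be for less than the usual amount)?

Monthly rate r = 20.1%/12 = 1.675% = 0.01675.
Recurrence: B ← B·(1+r) − £790.00.
Month 1: interest £376.88; balance after payment £22,086.88.
Month 2: interest £369.96; balance after payment £21,666.83.
Closed form: n = −ln(1 − rB₀/P)/ln(1+r) = −ln(0.52294)/ln(1.01675) ≈ 39.027, so the balance reaches zero during payment 40.

40 months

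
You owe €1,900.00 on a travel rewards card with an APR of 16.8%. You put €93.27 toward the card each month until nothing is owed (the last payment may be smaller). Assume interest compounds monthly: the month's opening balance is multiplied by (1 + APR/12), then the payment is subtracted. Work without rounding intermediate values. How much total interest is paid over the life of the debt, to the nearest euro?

€352

Monthly rate r = 16.8%/12 = 1.4% = 0.014.
Payoff takes n = ⌈−ln(1 − rB₀/P)/ln(1+r)⌉ = ⌈24.149⌉ = 25 payments; the last is €13.99.
Total paid = 24·€93.27 + €13.99 = €2,252.47.
Total interest = total paid − principal = €2,252.47 − €1,900.00 = €352.47.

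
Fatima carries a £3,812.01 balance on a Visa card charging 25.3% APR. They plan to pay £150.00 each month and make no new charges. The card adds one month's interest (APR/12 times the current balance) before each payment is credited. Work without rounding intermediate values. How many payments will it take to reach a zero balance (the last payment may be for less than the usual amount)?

Monthly rate r = 25.3%/12 = 2.10833% = 0.0210833.
Recurrence: B ← B·(1+r) − £150.00.
Month 1: interest £80.37; balance after payment £3,742.38.
Month 2: interest £78.90; balance after payment £3,671.28.
Closed form: n = −ln(1 − rB₀/P)/ln(1+r) = −ln(0.4642)/ln(1.02108) ≈ 36.783, so the balance reaches zero during payment 37.

37 payments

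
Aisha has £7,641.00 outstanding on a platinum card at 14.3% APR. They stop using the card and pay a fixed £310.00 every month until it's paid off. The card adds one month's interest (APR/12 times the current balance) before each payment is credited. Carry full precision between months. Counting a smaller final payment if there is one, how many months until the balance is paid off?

30 payments

Monthly rate r = 14.3%/12 = 1.19167% = 0.0119167.
Recurrence: B ← B·(1+r) − £310.00.
Month 1: interest £91.06; balance after payment £7,422.06.
Month 2: interest £88.45; balance after payment £7,200.50.
Closed form: n = −ln(1 − rB₀/P)/ln(1+r) = −ln(0.70627)/ln(1.01192) ≈ 29.356, so the balance reaches zero during payment 30.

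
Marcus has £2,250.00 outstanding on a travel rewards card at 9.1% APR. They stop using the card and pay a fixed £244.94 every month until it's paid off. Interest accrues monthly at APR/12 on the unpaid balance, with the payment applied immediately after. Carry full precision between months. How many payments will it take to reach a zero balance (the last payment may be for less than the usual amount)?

Monthly rate r = 9.1%/12 = 0.758333% = 0.00758333.
Recurrence: B ← B·(1+r) − £244.94.
Month 1: interest £17.06; balance after payment £2,022.12.
Month 2: interest £15.33; balance after payment £1,792.52.
Closed form: n = −ln(1 − rB₀/P)/ln(1+r) = −ln(0.93034)/ln(1.00758) ≈ 9.558, so the balance reaches zero during payment 10.

10 payments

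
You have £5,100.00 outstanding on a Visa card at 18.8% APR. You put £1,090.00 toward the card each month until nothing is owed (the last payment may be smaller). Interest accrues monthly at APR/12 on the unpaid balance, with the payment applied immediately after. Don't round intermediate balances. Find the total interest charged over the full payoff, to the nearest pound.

£239

Monthly rate r = 18.8%/12 = 1.56667% = 0.0156667.
Payoff takes n = ⌈−ln(1 − rB₀/P)/ln(1+r)⌉ = ⌈4.897⌉ = 5 payments; the last is £978.75.
Total paid = 4·£1,090.00 + £978.75 = £5,338.75.
Total interest = total paid − principal = £5,338.75 − £5,100.00 = £238.75.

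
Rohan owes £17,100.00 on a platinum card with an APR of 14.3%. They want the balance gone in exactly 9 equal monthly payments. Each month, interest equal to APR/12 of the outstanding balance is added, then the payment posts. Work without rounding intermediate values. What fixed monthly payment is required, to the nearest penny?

Monthly rate r = 14.3%/12 = 1.19167% = 0.0119167.
Level-payment amortization: P = B₀·r / (1 − (1+r)^(−n)) = 17100.00·0.0119167 / (1 − 1.01192^(−9)).
Denominator 1 − (1+r)^(−9) = 0.101129227.
P = 203.775 / 0.101129227 ≈ 2015.00.

£2,015.00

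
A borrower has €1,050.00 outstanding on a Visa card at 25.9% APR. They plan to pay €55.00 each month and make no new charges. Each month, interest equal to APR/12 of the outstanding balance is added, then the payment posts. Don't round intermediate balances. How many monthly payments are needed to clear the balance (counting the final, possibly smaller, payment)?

Monthly rate r = 25.9%/12 = 2.15833% = 0.0215833.
Recurrence: B ← B·(1+r) − €55.00.
Month 1: interest €22.66; balance after payment €1,017.66.
Month 2: interest €21.96; balance after payment €984.63.
Closed form: n = −ln(1 − rB₀/P)/ln(1+r) = −ln(0.58795)/ln(1.02158) ≈ 24.872, so the balance reaches zero during payment 25.

25 payments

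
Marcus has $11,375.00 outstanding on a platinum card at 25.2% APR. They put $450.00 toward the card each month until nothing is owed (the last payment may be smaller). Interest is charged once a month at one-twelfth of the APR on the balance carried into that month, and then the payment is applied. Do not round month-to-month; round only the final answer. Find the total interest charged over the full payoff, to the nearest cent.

$5,012.91

Monthly rate r = 25.2%/12 = 2.1% = 0.021.
Payoff takes n = ⌈−ln(1 − rB₀/P)/ln(1+r)⌉ = ⌈36.415⌉ = 37 payments; the last is $187.91.
Total paid = 36·$450.00 + $187.91 = $16,387.91.
Total interest = total paid − principal = $16,387.91 − $11,375.00 = $5,012.91.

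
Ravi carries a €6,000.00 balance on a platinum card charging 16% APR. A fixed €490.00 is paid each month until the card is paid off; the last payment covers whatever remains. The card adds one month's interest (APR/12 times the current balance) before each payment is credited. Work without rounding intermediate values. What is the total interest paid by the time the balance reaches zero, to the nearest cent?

€595.00

Monthly rate r = 16%/12 = 1.33333% = 0.0133333.
Payoff takes n = ⌈−ln(1 − rB₀/P)/ln(1+r)⌉ = ⌈13.458⌉ = 14 payments; the last is €225.00.
Total paid = 13·€490.00 + €225.00 = €6,595.00.
Total interest = total paid − principal = €6,595.00 − €6,000.00 = €595.00.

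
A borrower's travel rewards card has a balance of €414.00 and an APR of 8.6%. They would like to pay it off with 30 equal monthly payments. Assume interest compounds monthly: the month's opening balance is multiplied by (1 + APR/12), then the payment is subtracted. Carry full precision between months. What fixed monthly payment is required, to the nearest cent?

Monthly rate r = 8.6%/12 = 0.716667% = 0.00716667.
Level-payment amortization: P = B₀·r / (1 − (1+r)^(−n)) = 414.00·0.00716667 / (1 − 1.00717^(−30)).
Denominator 1 − (1+r)^(−30) = 0.192839903.
P = 2.967 / 0.192839903 ≈ 15.39.

€15.39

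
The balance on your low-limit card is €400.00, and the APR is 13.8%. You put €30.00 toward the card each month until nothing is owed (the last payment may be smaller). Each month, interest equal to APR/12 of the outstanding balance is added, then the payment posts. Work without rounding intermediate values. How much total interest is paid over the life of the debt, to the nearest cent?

Monthly rate r = 13.8%/12 = 1.15% = 0.0115.
Payoff takes n = ⌈−ln(1 − rB₀/P)/ln(1+r)⌉ = ⌈14.557⌉ = 15 payments; the last is €16.75.
Total paid = 14·€30.00 + €16.75 = €436.75.
Total interest = total paid − principal = €436.75 − €400.00 = €36.75.

€36.75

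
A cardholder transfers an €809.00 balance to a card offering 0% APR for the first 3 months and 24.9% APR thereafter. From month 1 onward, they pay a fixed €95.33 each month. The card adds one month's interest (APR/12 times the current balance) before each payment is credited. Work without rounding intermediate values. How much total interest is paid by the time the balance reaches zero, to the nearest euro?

€38

Promo months 1–3 at r₀ = 0%/12 = 0; months 4+ at r₁ = 24.9%/12 = 0.02075.
After month 3 (no interest yet): B = €809.00 − 3·€95.33 = €523.01.
Then at r₁ with €95.33/mo: n₂ = −ln(1 − r₁·B/P)/ln(1+r₁) ≈ 5.88 → 6 more payments.
Total paid = 8·€95.33 + €84.44 = €847.08; interest = €847.08 − €809.00 = €38.08.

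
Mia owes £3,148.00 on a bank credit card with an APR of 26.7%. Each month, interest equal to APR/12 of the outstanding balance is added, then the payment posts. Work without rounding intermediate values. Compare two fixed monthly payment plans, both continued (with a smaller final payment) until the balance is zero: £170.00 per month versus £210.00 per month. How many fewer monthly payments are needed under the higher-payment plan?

Monthly rate r = 26.7%/12 = 2.225% = 0.02225.
At £170.00/mo: n = ⌈−ln(1 − rB₀/P)/ln(1+r)⌉ = 25 payments (last £22.71); total interest = total paid − £3,148.00 = £954.71.
At £210.00/mo: 19 payments (last £92.78); total interest £724.78.
Payments saved = 25 − 19 = 6.

6 fewer payments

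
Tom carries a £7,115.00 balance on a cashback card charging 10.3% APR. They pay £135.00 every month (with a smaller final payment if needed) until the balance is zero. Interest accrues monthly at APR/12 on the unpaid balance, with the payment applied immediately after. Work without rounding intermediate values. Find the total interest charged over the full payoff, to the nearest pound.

Monthly rate r = 10.3%/12 = 0.858333% = 0.00858333.
Payoff takes n = ⌈−ln(1 − rB₀/P)/ln(1+r)⌉ = ⌈70.455⌉ = 71 payments; the last is £61.62.
Total paid = 70·£135.00 + £61.62 = £9,511.62.
Total interest = total paid − principal = £9,511.62 − £7,115.00 = £2,396.62.

£2,397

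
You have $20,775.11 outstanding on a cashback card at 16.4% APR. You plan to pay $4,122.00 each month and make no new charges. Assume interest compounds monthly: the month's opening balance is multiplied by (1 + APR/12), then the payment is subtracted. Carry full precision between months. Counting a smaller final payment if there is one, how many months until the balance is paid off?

6 months

Monthly rate r = 16.4%/12 = 1.36667% = 0.0136667.
Recurrence: B ← B·(1+r) − $4,122.00.
Month 1: interest $283.93; balance after payment $16,937.04.
Month 2: interest $231.47; balance after payment $13,046.51.
Month 3: interest $178.30; balance after payment $9,102.81.
Month 4: interest $124.41; balance after payment $5,105.22.
Month 5: interest $69.77; balance after payment $1,052.99.
Month 6: interest $14.39; balance after payment $0.00.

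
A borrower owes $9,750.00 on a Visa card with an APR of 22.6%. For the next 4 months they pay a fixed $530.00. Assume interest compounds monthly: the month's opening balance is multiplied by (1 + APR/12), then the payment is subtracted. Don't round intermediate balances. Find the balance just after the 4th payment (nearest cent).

Monthly rate r = 22.6%/12 = 1.88333% = 0.0188333.
Each month: B ← B·(1+r) − $530.00.
Month 1: interest $183.62; balance after payment $9,403.62.
Month 2: interest $177.10; balance after payment $9,050.73.
Month 3: interest $170.46; balance after payment $8,691.18.
Month 4: interest $163.68; balance after payment $8,324.87.

$8,324.87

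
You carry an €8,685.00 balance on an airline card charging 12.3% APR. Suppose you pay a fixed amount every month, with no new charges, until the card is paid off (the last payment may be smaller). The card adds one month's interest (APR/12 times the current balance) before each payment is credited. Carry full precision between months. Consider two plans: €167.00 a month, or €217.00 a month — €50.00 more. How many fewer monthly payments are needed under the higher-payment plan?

23 fewer payments

Monthly rate r = 12.3%/12 = 1.025% = 0.01025.
At €167.00/mo: n = ⌈−ln(1 − rB₀/P)/ln(1+r)⌉ = 75 payments (last €113.48); total interest = total paid − €8,685.00 = €3,786.48.
At €217.00/mo: 52 payments (last €169.23); total interest €2,551.23.
Payments saved = 75 − 52 = 23.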